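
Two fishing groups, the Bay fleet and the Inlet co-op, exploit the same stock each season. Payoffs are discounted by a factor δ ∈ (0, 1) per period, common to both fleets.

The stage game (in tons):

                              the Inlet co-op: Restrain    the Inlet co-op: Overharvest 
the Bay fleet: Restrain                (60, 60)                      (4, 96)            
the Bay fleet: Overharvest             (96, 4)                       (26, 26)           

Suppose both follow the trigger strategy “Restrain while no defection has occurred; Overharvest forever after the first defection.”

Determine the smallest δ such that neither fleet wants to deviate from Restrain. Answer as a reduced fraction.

18/35

60/(1−δ) ≥ 96 + 26δ/(1−δ)
60 ≥ 96 − 70δ
δ ≥ 36/70 = 18/35.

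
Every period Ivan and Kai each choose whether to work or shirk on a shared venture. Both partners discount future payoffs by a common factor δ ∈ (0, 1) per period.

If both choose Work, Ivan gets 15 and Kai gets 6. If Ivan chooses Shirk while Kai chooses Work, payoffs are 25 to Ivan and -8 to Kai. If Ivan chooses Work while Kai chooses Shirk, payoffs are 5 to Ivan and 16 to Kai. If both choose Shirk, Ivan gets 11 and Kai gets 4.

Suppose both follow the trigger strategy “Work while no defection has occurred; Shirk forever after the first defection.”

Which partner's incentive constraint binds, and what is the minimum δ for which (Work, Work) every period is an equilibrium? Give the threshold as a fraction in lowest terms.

Ivan's threshold: (25−15)/(25−11) = 5/7.
Kai's threshold: (16−6)/(16−4) = 5/6.
5/7 < 5/6, so Kai binds and δ* = 5/6.

Kai; δ ≥ 5/6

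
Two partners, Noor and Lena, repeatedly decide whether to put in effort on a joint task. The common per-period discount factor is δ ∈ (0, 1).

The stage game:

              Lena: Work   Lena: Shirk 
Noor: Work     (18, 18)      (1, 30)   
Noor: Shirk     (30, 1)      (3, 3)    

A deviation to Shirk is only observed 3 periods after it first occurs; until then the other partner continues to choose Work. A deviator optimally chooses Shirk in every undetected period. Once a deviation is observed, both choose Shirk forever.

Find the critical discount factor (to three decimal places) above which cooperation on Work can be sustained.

0.763

Deviating for the 3 undetected periods gains 30−18 = 12 per period over cooperation, then loses 18−3 = 15 per period forever once punishment starts.
Gain: 12(1 + δ + … + δ^2); loss: 15·δ^3/(1−δ).
No profitable deviation ⇔ 12(1−δ^3) ≤ 15·δ^3, i.e. δ^3 ≥ 12/(12+15) = 4/9.
Hence δ ≥ (4/9)^(1/3) ≈ 0.763.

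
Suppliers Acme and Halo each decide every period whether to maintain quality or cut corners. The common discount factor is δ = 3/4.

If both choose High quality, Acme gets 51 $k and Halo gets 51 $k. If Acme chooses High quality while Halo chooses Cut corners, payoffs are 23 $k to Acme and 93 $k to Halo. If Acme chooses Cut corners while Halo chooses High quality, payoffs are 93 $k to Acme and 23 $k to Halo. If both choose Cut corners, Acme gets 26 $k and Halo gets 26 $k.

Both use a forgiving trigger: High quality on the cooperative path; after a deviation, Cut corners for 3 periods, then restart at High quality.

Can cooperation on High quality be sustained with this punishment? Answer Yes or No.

Yes

Comparing payoff streams over the 4 periods until play realigns: cooperate → 51(1+δ+…+δ^3); deviate → 93 + 26(δ+…+δ^3).
Cooperation is sustained iff (51−26)(δ+…+δ^3) ≥ 93−51.
δ+…+δ^3 = 3/4·(1−(3/4)^3)/(1−3/4) = 1.7344, and (93−51)/(51−26) = 1.6800.
1.7344 ≥ 1.6800, so cooperation is sustainable.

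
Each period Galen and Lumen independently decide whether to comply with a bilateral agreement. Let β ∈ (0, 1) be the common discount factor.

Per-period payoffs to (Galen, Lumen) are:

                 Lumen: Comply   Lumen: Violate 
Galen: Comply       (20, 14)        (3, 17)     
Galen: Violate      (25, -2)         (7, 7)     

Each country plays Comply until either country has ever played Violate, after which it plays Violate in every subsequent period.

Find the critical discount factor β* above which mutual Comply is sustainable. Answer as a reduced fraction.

Galen's threshold: (25−20)/(25−7) = 5/18.
Lumen's threshold: (17−14)/(17−7) = 3/10.
5/18 < 3/10, so Lumen binds and β* = 3/10.

3/10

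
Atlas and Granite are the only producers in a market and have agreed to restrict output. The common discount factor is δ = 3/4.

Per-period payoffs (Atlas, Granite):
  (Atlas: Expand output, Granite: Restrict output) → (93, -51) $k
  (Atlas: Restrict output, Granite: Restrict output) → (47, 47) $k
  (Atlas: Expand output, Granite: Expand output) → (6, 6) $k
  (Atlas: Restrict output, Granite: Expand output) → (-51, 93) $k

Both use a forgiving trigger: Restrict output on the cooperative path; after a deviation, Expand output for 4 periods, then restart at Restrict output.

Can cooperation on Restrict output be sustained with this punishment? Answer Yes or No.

Yes

Comparing payoff streams over the 5 periods until play realigns: cooperate → 47(1+δ+…+δ^4); deviate → 93 + 6(δ+…+δ^4).
Cooperation is sustained iff (47−6)(δ+…+δ^4) ≥ 93−47.
δ+…+δ^4 = 3/4·(1−(3/4)^4)/(1−3/4) = 2.0508, and (93−47)/(47−6) = 1.1220.
2.0508 ≥ 1.1220, so cooperation is sustainable.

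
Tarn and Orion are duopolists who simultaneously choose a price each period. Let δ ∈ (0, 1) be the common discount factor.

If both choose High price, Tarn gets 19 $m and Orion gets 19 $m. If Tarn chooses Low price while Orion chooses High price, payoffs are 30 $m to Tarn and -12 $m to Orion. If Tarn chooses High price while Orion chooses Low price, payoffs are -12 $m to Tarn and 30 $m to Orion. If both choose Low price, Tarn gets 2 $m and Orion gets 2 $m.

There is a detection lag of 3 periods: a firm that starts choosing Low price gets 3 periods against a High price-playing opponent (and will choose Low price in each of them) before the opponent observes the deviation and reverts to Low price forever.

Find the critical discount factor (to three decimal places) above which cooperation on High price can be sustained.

The best deviation is to choose Low price for all 3 undetected periods, earning 30 each, then 2 forever once detected.
Deviation value: 30(1−δ^3)/(1−δ) + 2δ^3/(1−δ); cooperation value: 19/(1−δ).
IC: 19 ≥ 30(1−δ^3) + 2δ^3 = 30 − 28δ^3.
So δ^3 ≥ 11/28, giving δ ≥ (11/28)^(1/3) ≈ 0.732.

0.732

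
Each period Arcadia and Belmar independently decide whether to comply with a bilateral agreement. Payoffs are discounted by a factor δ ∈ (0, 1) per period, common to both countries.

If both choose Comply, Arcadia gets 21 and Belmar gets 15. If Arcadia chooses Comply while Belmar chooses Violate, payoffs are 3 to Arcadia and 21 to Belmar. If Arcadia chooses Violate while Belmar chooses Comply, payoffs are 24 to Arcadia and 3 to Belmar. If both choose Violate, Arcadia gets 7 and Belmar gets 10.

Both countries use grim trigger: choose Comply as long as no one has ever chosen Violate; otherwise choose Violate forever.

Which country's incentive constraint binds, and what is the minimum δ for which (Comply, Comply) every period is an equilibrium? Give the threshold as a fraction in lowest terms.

Belmar; δ ≥ 6/11

Arcadia's threshold: (24−21)/(24−7) = 3/17.
Belmar's threshold: (21−15)/(21−10) = 6/11.
3/17 < 6/11, so Belmar binds and δ* = 6/11.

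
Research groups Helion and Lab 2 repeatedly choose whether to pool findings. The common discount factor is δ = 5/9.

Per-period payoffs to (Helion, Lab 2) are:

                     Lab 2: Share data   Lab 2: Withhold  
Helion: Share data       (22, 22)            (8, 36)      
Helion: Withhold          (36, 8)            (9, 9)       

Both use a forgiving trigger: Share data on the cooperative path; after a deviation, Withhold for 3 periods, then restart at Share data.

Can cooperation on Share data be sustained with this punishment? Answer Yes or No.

Comparing payoff streams over the 4 periods until play realigns: cooperate → 22(1+δ+…+δ^3); deviate → 36 + 9(δ+…+δ^3).
Cooperation is sustained iff (22−9)(δ+…+δ^3) ≥ 36−22.
δ+…+δ^3 = 5/9·(1−(5/9)^3)/(1−5/9) = 1.0357, and (36−22)/(22−9) = 1.0769.
1.0357 < 1.0769, so cooperation is not sustainable.

No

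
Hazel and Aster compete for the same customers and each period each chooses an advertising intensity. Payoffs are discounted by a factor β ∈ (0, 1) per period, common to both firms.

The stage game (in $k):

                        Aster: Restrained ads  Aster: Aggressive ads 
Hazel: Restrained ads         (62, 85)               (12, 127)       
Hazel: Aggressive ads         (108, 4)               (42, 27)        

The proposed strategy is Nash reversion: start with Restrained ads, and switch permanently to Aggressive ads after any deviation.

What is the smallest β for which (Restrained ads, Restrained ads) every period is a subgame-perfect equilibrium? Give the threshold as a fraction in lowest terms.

For Hazel: deviation gain 108−62 = 46, per-period punishment loss 62−42 = 20. IC gives β ≥ 46/66 = 23/33.
For Aster: gain 42, loss 58 per period, so β ≥ 42/100 = 21/50.
The tighter constraint is Hazel's, so cooperation needs β ≥ 23/33.

23/33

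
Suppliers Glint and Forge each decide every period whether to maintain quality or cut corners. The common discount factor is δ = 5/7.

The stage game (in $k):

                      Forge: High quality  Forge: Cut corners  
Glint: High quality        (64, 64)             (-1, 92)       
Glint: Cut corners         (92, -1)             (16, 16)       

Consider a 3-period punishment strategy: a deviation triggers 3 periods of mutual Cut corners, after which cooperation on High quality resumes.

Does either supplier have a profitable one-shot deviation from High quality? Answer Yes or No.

A one-shot deviation gives 92 now, then 16 for 3 periods, then back to 64.
Gain from deviating: (92−64) today; loss: (64−16) in each of the next 3 periods.
No-deviation condition: (64−16)(δ+…+δ^3) ≥ 92−64, i.e. δ+…+δ^3 ≥ 7/12.
At δ = 5/7: δ+…+δ^3 = 1.5889 ≥ 0.5833.
So cooperation is sustainable.

No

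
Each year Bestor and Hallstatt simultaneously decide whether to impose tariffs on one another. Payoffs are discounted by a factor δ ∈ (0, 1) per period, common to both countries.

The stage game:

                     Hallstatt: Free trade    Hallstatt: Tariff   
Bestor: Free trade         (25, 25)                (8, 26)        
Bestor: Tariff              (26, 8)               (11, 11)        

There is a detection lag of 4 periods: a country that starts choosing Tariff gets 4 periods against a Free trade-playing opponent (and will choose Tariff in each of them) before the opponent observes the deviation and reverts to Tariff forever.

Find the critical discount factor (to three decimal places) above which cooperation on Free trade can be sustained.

0.508

A deviator earns 26 for 4 periods, then 11 forever; cooperating earns 25 forever. Multiplying the IC by (1−δ):
25 ≥ 26(1−δ^4) + 11δ^4, so 15·δ^4 ≥ 1 and δ^4 ≥ 1/15.
δ ≥ (1/15)^(1/4) ≈ 0.508.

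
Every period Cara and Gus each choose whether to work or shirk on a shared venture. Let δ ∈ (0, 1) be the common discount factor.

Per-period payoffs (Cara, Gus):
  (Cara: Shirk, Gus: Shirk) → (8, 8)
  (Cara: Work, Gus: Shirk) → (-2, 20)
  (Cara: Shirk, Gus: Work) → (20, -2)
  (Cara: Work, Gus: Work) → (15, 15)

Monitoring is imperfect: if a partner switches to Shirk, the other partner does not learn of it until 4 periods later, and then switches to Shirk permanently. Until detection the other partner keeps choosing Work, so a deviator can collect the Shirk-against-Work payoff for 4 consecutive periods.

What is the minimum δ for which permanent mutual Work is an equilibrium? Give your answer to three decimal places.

0.803

The best deviation is to choose Shirk for all 4 undetected periods, earning 20 each, then 8 forever once detected.
Deviation value: 20(1−δ^4)/(1−δ) + 8δ^4/(1−δ); cooperation value: 15/(1−δ).
IC: 15 ≥ 20(1−δ^4) + 8δ^4 = 20 − 12δ^4.
So δ^4 ≥ 5/12, giving δ ≥ (5/12)^(1/4) ≈ 0.803.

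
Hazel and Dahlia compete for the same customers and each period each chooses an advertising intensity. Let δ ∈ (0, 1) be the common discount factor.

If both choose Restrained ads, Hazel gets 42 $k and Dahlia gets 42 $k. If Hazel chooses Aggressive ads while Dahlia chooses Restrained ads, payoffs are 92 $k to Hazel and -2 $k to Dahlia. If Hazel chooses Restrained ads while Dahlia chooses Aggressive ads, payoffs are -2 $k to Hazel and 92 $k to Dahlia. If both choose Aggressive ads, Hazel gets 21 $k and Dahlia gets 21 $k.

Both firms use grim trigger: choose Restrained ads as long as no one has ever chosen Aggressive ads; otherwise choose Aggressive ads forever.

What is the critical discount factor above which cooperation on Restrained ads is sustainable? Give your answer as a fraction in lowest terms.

50/71

Under grim trigger the critical discount factor is (T−C)/(T−P) with T = 92, C = 42, P = 21.
δ* = (92−42)/(92−21) = 50/71.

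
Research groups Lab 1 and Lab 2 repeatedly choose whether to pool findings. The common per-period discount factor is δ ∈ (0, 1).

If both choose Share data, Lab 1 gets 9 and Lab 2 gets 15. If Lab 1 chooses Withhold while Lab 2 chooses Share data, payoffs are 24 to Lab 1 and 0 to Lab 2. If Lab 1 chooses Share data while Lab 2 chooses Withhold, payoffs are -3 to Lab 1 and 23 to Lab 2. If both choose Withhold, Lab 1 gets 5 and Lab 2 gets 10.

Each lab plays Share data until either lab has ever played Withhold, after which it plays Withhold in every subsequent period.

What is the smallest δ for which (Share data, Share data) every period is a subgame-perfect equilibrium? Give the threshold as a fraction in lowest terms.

15/19

Lab 1: cooperation gives 9 each period; deviation gives 24 once then 5 forever.
  9/(1−δ) ≥ 24 + 5δ/(1−δ) ⇒ δ ≥ 15/19.
Lab 2: cooperation gives 15 each period; deviation gives 23 once then 10 forever.
  δ ≥ 8/13.
Both must hold, so the binding constraint is Lab 1's: δ ≥ 15/19.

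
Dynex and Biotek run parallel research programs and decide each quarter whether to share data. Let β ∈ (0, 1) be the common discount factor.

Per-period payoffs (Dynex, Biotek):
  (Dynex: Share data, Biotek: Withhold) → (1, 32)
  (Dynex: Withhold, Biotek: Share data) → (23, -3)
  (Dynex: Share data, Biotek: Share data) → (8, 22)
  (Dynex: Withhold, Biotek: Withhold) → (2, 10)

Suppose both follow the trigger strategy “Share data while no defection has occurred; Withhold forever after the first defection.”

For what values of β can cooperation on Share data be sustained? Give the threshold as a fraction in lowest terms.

5/7

Dynex's threshold: (23−8)/(23−2) = 5/7.
Biotek's threshold: (32−22)/(32−10) = 5/11.
5/7 > 5/11, so Dynex binds and β* = 5/7.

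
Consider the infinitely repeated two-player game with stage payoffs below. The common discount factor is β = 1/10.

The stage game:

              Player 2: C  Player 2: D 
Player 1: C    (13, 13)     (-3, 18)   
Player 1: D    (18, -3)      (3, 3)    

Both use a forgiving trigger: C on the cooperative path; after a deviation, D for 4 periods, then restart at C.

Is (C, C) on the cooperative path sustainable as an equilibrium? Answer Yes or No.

A one-shot deviation gives 18 now, then 3 for 4 periods, then back to 13.
Gain from deviating: (18−13) today; loss: (13−3) in each of the next 4 periods.
No-deviation condition: (13−3)(β+…+β^4) ≥ 18−13, i.e. β+…+β^4 ≥ 1/2.
At β = 1/10: β+…+β^4 = 0.1111 < 0.5000.
So cooperation is not sustainable.

No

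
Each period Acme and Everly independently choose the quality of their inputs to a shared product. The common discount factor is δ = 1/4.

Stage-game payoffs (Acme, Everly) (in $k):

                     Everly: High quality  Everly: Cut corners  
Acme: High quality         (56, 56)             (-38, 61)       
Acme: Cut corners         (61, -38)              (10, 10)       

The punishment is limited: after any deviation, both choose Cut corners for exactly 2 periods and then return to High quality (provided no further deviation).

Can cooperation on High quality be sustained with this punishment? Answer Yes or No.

A one-shot deviation gives 61 now, then 10 for 2 periods, then back to 56.
Gain from deviating: (61−56) today; loss: (56−10) in each of the next 2 periods.
No-deviation condition: (56−10)(δ+…+δ^2) ≥ 61−56, i.e. δ+…+δ^2 ≥ 5/46.
At δ = 1/4: δ+…+δ^2 = 0.3125 ≥ 0.1087.
So cooperation is sustainable.

Yes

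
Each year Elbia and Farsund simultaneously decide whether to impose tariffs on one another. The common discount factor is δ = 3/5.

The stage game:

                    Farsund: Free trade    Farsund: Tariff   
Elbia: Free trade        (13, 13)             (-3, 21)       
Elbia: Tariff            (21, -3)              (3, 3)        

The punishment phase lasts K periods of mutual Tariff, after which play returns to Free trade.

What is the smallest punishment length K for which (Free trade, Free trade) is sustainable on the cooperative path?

2

Need Σ_{k=1}^{K} δ^k ≥ (21−13)/(13−3) = 0.8000 at δ = 3/5.
At K = 1 the sum is 0.6000 < 0.8000; at K = 2 it is 0.9600 ≥ 0.8000.
So the minimum punishment length is K = 2.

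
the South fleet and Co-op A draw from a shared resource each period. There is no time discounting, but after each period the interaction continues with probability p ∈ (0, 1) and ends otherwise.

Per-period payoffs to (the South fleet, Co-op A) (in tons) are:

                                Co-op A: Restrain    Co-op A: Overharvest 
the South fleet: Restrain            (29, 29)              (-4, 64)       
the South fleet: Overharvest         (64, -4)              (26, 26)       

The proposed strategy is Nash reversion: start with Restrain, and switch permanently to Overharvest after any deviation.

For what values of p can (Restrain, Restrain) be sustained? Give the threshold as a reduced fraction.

35/38

Expected cooperation value is 29 + p·29 + p²·29 + … = 29/(1−p); deviation gives 64 + p·26/(1−p).
29 ≥ 64(1−p) + 26p ⇒ 38p ≥ 35 ⇒ p ≥ 35/38.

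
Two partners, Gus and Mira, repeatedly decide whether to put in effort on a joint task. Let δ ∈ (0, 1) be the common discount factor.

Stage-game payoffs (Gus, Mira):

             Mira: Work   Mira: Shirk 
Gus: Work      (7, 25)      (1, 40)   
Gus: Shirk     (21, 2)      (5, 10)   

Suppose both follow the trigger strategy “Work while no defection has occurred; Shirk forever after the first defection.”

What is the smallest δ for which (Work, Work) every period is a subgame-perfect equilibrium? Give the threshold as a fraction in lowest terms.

For Gus: deviation gain 21−7 = 14, per-period punishment loss 7−5 = 2. IC gives δ ≥ 14/16 = 7/8.
For Mira: gain 15, loss 15 per period, so δ ≥ 15/30 = 1/2.
The tighter constraint is Gus's, so cooperation needs δ ≥ 7/8.

7/8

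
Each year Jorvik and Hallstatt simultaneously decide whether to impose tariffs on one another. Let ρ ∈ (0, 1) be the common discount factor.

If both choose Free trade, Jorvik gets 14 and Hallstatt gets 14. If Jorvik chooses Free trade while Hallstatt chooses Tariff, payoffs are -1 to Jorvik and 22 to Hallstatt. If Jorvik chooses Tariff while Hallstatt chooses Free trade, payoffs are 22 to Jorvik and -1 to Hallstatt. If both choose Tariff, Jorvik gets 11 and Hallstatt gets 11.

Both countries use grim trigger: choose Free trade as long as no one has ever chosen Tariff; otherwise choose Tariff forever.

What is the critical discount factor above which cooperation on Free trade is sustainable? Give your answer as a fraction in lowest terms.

14/(1−ρ) ≥ 22 + 11ρ/(1−ρ)
14 ≥ 22 − 11ρ
ρ ≥ 8/11.

8/11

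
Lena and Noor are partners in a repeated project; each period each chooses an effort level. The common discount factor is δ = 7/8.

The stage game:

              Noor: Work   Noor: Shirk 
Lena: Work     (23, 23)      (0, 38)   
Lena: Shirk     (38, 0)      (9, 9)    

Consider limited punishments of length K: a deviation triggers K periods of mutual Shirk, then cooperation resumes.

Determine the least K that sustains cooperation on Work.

2

Need Σ_{k=1}^{K} δ^k ≥ (38−23)/(23−9) = 1.0714 at δ = 7/8.
At K = 1 the sum is 0.8750 < 1.0714; at K = 2 it is 1.6406 ≥ 1.0714.
So the minimum punishment length is K = 2.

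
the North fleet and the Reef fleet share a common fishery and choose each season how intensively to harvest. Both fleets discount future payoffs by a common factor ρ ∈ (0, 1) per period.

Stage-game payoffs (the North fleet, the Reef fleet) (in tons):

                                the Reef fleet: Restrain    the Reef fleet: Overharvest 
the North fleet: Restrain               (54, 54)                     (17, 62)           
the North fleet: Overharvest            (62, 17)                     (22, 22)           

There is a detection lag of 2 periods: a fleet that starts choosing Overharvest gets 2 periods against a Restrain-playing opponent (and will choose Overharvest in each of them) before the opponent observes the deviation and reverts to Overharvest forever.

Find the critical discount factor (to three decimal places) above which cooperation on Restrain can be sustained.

The best deviation is to choose Overharvest for all 2 undetected periods, earning 62 each, then 22 forever once detected.
Deviation value: 62(1−ρ^2)/(1−ρ) + 22ρ^2/(1−ρ); cooperation value: 54/(1−ρ).
IC: 54 ≥ 62(1−ρ^2) + 22ρ^2 = 62 − 40ρ^2.
So ρ^2 ≥ 8/40 = 1/5, giving ρ ≥ (1/5)^(1/2) ≈ 0.447.

0.447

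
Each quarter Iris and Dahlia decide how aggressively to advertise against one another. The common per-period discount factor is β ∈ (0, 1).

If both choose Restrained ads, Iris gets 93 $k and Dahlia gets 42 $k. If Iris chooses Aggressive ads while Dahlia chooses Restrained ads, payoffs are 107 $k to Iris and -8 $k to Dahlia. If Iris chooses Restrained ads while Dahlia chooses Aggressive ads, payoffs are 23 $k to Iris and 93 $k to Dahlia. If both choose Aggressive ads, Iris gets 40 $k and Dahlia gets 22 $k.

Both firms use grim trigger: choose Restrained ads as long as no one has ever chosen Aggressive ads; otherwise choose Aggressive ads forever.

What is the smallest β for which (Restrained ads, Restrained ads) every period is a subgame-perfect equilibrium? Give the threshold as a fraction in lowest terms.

Iris's threshold: (107−93)/(107−40) = 14/67.
Dahlia's threshold: (93−42)/(93−22) = 51/71.
14/67 < 51/71, so Dahlia binds and β* = 51/71.

51/71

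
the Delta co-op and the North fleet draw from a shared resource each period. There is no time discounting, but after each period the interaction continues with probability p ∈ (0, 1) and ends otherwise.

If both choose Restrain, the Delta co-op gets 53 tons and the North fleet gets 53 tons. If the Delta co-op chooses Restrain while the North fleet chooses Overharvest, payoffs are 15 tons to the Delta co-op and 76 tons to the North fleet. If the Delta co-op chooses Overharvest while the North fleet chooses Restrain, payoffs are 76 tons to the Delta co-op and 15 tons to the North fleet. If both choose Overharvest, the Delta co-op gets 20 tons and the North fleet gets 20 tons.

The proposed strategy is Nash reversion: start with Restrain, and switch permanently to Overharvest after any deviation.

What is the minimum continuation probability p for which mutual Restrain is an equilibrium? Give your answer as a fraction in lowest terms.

Expected cooperation value is 53 + p·53 + p²·53 + … = 53/(1−p); deviation gives 76 + p·20/(1−p).
53 ≥ 76(1−p) + 20p ⇒ 56p ≥ 23 ⇒ p ≥ 23/56.

23/56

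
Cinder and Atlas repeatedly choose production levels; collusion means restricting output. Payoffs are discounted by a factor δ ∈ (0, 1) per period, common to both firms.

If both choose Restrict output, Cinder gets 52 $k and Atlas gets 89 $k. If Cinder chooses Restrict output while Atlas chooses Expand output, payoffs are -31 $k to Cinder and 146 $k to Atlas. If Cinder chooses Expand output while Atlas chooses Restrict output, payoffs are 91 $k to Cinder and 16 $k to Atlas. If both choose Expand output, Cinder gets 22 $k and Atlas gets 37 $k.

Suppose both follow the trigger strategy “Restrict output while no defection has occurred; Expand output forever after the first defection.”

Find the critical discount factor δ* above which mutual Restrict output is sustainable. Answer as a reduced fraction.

13/23

For Cinder: deviation gain 91−52 = 39, per-period punishment loss 52−22 = 30. IC gives δ ≥ 39/69 = 13/23.
For Atlas: gain 57, loss 52 per period, so δ ≥ 57/109.
The tighter constraint is Cinder's, so cooperation needs δ ≥ 13/23.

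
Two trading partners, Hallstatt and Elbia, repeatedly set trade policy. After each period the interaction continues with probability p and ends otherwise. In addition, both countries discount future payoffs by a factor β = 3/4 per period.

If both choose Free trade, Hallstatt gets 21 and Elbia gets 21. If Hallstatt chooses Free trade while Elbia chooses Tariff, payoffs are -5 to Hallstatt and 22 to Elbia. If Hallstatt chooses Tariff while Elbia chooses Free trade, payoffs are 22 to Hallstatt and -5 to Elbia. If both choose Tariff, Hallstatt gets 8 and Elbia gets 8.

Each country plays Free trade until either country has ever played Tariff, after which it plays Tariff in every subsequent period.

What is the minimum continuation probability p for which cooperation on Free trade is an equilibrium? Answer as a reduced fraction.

Expected continuation weight on next period's payoff is β·p = 3/4·p, which plays the role of the discount factor.
Cooperation requires 3/4·p ≥ (22−21)/(22−8) = 1/14, hence p ≥ 2/21.

2/21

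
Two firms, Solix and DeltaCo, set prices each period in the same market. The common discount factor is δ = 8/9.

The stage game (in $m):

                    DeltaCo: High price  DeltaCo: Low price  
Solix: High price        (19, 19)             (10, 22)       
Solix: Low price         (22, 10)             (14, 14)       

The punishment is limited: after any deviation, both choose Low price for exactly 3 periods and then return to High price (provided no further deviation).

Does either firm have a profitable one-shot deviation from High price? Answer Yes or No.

No

A one-shot deviation gives 22 now, then 14 for 3 periods, then back to 19.
Gain from deviating: (22−19) today; loss: (19−14) in each of the next 3 periods.
No-deviation condition: (19−14)(δ+…+δ^3) ≥ 22−19, i.e. δ+…+δ^3 ≥ 3/5.
At δ = 8/9: δ+…+δ^3 = 2.3813 ≥ 0.6000.
So cooperation is sustainable.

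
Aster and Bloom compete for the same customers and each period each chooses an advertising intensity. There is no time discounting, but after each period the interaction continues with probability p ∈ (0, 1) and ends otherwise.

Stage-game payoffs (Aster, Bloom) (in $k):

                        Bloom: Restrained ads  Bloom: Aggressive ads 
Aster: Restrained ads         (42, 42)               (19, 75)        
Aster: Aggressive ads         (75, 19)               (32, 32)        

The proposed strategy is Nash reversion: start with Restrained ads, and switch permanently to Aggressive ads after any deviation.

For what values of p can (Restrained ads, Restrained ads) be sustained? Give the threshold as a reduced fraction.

33/43

With no time discounting, the continuation probability p plays the role of the discount factor.
Grim-trigger IC: 42/(1−p) ≥ 75 + 32p/(1−p) ⇒ p ≥ (75−42)/(75−32) = 33/43.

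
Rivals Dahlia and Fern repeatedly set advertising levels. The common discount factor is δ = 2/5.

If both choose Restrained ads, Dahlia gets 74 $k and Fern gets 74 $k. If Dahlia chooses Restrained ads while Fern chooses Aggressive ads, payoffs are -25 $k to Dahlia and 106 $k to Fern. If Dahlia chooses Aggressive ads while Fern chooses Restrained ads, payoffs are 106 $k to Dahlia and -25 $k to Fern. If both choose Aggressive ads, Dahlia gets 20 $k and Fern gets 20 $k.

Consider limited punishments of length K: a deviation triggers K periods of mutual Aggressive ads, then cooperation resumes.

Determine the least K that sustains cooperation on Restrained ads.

No profitable deviation requires (74−20)(δ+…+δ^K) ≥ 106−74, i.e. δ+…+δ^K ≥ 16/27 ≈ 0.5926.
With δ = 2/5, the partial sums are K=1: 0.4000, K=2: 0.5600, K=3: 0.6240.
K = 3 is the first length at which the sum reaches 0.5926.

3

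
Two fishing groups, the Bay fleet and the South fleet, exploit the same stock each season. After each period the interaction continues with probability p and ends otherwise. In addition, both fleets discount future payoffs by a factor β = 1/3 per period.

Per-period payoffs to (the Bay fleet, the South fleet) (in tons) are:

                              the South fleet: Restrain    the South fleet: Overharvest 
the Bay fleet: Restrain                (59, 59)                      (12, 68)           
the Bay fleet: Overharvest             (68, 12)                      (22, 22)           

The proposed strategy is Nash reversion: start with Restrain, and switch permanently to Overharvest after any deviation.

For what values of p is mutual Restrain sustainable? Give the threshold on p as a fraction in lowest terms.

With continuation probability p and discount β, the effective per-period discount factor is βp.
Grim-trigger IC: βp ≥ (68−59)/(68−22) = 9/46.
So p ≥ (9/46)/(1/3) = 27/46.

27/46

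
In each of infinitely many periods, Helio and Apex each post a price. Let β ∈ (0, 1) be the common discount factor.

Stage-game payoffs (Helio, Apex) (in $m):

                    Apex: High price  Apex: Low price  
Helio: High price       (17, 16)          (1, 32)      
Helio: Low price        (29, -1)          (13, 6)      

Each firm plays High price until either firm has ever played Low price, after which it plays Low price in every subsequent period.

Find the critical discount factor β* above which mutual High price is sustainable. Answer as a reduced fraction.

Helio's threshold: (29−17)/(29−13) = 3/4.
Apex's threshold: (32−16)/(32−6) = 8/13.
3/4 > 8/13, so Helio binds and β* = 3/4.

3/4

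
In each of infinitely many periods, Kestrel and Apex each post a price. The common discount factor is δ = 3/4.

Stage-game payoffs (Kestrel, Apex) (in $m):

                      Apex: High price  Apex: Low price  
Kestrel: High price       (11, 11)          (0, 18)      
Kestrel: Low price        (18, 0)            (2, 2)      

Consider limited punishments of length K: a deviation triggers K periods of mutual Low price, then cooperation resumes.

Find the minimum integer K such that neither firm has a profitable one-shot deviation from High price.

IC: δ(1−δ^K)/(1−δ) ≥ (18−11)/(11−2) = 7/9.
With δ = 3/4: need 1 − δ^K ≥ 7/9·(1−3/4)/(3/4), i.e. δ^K ≤ 0.7407.
Since (3/4)^1 = 0.7500 and (3/4)^2 = 0.5625, the smallest such K is 2.

2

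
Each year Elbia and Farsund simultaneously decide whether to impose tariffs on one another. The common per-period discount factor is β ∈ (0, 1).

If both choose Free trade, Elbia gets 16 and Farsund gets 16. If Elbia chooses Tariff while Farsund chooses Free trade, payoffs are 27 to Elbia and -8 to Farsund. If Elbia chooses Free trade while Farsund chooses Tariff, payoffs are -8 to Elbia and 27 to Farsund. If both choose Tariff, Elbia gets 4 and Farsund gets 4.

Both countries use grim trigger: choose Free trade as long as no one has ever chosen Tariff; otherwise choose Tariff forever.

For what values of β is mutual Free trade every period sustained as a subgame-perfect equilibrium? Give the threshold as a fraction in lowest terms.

16/(1−β) ≥ 27 + 4β/(1−β)
16 ≥ 27 − 23β
β ≥ 11/23.

11/23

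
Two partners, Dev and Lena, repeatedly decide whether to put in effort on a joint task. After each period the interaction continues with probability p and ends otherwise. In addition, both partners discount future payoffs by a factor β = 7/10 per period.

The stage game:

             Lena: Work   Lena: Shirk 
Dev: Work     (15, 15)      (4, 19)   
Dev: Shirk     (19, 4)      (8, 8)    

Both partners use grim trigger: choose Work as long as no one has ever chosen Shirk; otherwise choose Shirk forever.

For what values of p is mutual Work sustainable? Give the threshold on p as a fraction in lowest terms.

40/77

With continuation probability p and discount β, the effective per-period discount factor is βp.
Grim-trigger IC: βp ≥ (19−15)/(19−8) = 4/11.
So p ≥ (4/11)/(7/10) = 40/77.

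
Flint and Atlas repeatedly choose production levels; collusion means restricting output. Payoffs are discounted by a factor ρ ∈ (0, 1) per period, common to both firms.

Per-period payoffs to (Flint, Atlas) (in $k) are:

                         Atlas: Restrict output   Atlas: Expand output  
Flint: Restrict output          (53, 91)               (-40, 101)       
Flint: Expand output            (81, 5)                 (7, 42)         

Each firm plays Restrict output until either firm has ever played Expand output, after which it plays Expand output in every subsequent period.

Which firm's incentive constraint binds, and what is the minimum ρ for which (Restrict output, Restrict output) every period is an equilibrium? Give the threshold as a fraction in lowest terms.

Flint's threshold: (81−53)/(81−7) = 14/37.
Atlas's threshold: (101−91)/(101−42) = 10/59.
14/37 > 10/59, so Flint binds and ρ* = 14/37.

Flint; ρ ≥ 14/37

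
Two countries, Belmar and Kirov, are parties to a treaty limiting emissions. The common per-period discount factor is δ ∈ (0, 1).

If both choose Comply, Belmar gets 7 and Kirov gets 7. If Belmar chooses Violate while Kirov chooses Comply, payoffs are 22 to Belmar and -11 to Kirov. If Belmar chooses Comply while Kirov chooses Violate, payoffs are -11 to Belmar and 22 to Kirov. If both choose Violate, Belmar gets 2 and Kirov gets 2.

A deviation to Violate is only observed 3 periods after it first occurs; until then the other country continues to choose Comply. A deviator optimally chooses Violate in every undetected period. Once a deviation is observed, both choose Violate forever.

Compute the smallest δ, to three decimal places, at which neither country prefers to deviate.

The best deviation is to choose Violate for all 3 undetected periods, earning 22 each, then 2 forever once detected.
Deviation value: 22(1−δ^3)/(1−δ) + 2δ^3/(1−δ); cooperation value: 7/(1−δ).
IC: 7 ≥ 22(1−δ^3) + 2δ^3 = 22 − 20δ^3.
So δ^3 ≥ 15/20 = 3/4, giving δ ≥ (3/4)^(1/3) ≈ 0.909.

0.909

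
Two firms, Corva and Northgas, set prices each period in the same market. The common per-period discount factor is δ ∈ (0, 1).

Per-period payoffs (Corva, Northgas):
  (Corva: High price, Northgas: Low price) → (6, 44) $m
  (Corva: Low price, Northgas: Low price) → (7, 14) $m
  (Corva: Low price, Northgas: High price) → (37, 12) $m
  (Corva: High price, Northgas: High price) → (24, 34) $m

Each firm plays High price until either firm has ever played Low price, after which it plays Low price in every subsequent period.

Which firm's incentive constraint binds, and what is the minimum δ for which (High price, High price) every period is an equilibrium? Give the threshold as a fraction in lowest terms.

Corva; δ ≥ 13/30

Corva's threshold: (37−24)/(37−7) = 13/30.
Northgas's threshold: (44−34)/(44−14) = 1/3.
13/30 > 1/3, so Corva binds and δ* = 13/30.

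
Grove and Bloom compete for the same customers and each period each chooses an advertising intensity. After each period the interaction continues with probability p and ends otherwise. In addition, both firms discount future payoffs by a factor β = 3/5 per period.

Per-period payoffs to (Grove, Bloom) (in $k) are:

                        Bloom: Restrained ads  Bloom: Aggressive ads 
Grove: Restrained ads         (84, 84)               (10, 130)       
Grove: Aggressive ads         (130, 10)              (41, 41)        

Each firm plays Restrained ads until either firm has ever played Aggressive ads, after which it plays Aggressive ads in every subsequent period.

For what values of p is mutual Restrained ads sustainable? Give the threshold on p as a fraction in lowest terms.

230/267

With continuation probability p and discount β, the effective per-period discount factor is βp.
Grim-trigger IC: βp ≥ (130−84)/(130−41) = 46/89.
So p ≥ (46/89)/(3/5) = 230/267.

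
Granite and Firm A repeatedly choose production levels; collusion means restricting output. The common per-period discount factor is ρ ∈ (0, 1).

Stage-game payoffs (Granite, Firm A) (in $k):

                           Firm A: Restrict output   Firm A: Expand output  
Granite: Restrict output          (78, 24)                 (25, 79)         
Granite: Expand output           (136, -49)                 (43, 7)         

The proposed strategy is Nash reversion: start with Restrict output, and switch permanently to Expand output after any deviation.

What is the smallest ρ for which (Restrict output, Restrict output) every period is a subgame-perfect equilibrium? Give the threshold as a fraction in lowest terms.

For Granite: deviation gain 136−78 = 58, per-period punishment loss 78−43 = 35. IC gives ρ ≥ 58/93.
For Firm A: gain 55, loss 17 per period, so ρ ≥ 55/72.
The tighter constraint is Firm A's, so cooperation needs ρ ≥ 55/72.

55/72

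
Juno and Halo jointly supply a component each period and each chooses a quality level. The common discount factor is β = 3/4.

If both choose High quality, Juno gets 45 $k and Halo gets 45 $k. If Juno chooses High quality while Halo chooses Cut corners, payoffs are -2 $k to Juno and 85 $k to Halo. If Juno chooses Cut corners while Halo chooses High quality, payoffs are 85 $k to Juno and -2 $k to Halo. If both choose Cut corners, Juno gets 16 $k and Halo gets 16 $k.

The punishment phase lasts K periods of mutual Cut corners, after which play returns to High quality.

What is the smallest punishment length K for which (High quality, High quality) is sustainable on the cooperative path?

3

IC: β(1−β^K)/(1−β) ≥ (85−45)/(45−16) = 40/29.
With β = 3/4: need 1 − β^K ≥ 40/29·(1−3/4)/(3/4), i.e. β^K ≤ 0.5402.
Since (3/4)^2 = 0.5625 and (3/4)^3 = 0.4219, the smallest such K is 3.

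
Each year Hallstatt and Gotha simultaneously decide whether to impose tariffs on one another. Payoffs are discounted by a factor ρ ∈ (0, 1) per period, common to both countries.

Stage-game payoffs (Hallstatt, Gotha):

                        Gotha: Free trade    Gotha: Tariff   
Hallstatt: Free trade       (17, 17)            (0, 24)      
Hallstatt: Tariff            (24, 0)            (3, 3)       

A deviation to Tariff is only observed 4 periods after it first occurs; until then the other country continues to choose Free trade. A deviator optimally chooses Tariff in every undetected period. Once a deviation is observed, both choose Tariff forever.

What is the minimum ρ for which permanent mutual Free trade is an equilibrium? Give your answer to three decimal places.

0.760

A deviator earns 24 for 4 periods, then 3 forever; cooperating earns 17 forever. Multiplying the IC by (1−ρ):
17 ≥ 24(1−ρ^4) + 3ρ^4, so 21·ρ^4 ≥ 7 and ρ^4 ≥ 1/3.
ρ ≥ (1/3)^(1/4) ≈ 0.760.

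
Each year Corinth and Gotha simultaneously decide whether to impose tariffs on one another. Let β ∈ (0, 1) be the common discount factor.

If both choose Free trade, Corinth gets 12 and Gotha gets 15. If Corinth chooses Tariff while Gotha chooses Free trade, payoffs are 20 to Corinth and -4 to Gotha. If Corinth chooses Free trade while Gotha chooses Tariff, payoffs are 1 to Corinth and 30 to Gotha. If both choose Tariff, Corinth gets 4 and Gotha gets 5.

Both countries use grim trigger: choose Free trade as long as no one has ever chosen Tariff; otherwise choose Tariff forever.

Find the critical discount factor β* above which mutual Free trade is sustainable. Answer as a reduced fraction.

3/5

Corinth: cooperation gives 12 each period; deviation gives 20 once then 4 forever.
  12/(1−β) ≥ 20 + 4β/(1−β) ⇒ β ≥ 8/16 = 1/2.
Gotha: cooperation gives 15 each period; deviation gives 30 once then 5 forever.
  β ≥ 15/25 = 3/5.
Both must hold, so the binding constraint is Gotha's: β ≥ 3/5.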